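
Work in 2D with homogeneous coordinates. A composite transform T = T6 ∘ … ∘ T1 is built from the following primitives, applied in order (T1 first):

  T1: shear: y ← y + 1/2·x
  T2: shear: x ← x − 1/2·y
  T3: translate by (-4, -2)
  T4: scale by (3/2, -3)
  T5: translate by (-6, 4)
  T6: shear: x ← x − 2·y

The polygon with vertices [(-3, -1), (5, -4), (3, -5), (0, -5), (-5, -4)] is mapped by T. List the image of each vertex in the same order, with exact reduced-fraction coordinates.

image vertices: (-397/8, 35/2), (-259/8, 29/2), (-367/8, 41/2), (-233/4, 25), (-589/8, 59/2)

T1 shear: y ← y + 1/2·x: (-3, -1) → (-3, -5/2); (5, -4) → (5, -3/2); (3, -5) → (3, -7/2); (0, -5) → (0, -5); (-5, -4) → (-5, -13/2)
T2 shear: x ← x − 1/2·y: (-3, -5/2) → (-7/4, -5/2); (5, -3/2) → (23/4, -3/2); (3, -7/2) → (19/4, -7/2); (0, -5) → (5/2, -5); (-5, -13/2) → (-7/4, -13/2)
T3 translate by (-4, -2): (-7/4, -5/2) → (-23/4, -9/2); (23/4, -3/2) → (7/4, -7/2); (19/4, -7/2) → (3/4, -11/2); (5/2, -5) → (-3/2, -7); (-7/4, -13/2) → (-23/4, -17/2)
T4 scale by (3/2, -3): (-23/4, -9/2) → (-69/8, 27/2); (7/4, -7/2) → (21/8, 21/2); (3/4, -11/2) → (9/8, 33/2); (-3/2, -7) → (-9/4, 21); (-23/4, -17/2) → (-69/8, 51/2)
T5 translate by (-6, 4): (-69/8, 27/2) → (-117/8, 35/2); (21/8, 21/2) → (-27/8, 29/2); (9/8, 33/2) → (-39/8, 41/2); (-9/4, 21) → (-33/4, 25); (-69/8, 51/2) → (-117/8, 59/2)
T6 shear: x ← x − 2·y: (-117/8, 35/2) → (-397/8, 35/2); (-27/8, 29/2) → (-259/8, 29/2); (-39/8, 41/2) → (-367/8, 41/2); (-33/4, 25) → (-233/4, 25); (-117/8, 59/2) → (-589/8, 59/2)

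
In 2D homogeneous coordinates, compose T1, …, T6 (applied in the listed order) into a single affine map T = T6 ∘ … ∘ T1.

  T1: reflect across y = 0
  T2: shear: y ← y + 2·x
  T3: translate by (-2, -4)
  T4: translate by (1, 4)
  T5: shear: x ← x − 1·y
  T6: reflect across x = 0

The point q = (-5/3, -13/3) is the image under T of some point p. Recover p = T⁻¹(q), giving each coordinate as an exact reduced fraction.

p = (-5/3, 1)

T1 = [1 0 0; 0 -1 0; 0 0 1]
T2·T1 = [1 0 0; 2 -1 0; 0 0 1]
T3·…·T1 = [1 0 -2; 2 -1 -4; 0 0 1]
T4·…·T1 = [1 0 -1; 2 -1 0; 0 0 1]
T5·…·T1 = [-1 1 -1; 2 -1 0; 0 0 1]
T6·…·T1 = [1 -1 1; 2 -1 0; 0 0 1]
det M = 1; M⁻¹ = [-1 1 1; -2 1 2; 0 0 1]
M⁻¹ · (-5/3, -13/3)ᵀ = (-5/3, 1)ᵀ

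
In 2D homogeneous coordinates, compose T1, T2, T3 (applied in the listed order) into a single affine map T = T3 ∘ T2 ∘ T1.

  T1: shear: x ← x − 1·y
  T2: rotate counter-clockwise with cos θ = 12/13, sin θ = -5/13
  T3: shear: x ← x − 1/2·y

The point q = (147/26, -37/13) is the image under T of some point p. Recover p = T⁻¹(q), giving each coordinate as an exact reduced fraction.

p = (4, -1)

T1 = [1 -1 0; 0 1 0; 0 0 1]
T2·T1 = [12/13 -7/13 0; -5/13 17/13 0; 0 0 1]
T3·…·T1 = [29/26 -31/26 0; -5/13 17/13 0; 0 0 1]
det M = 1; M⁻¹ = [17/13 31/26 0; 5/13 29/26 0; 0 0 1]
M⁻¹ · (147/26, -37/13)ᵀ = (4, -1)ᵀ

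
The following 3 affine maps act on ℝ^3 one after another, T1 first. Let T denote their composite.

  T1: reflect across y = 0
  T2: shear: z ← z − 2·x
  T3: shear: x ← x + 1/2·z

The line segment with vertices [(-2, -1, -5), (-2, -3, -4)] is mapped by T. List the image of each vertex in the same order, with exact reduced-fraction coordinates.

image vertices: (-5/2, 1, -1), (-2, 3, 0)

T1 reflect across y = 0: (-2, -1, -5) → (-2, 1, -5); (-2, -3, -4) → (-2, 3, -4)
T2 shear: z ← z − 2·x: (-2, 1, -5) → (-2, 1, -1); (-2, 3, -4) → (-2, 3, 0)
T3 shear: x ← x + 1/2·z: (-2, 1, -1) → (-5/2, 1, -1); (-2, 3, 0) → (-2, 3, 0)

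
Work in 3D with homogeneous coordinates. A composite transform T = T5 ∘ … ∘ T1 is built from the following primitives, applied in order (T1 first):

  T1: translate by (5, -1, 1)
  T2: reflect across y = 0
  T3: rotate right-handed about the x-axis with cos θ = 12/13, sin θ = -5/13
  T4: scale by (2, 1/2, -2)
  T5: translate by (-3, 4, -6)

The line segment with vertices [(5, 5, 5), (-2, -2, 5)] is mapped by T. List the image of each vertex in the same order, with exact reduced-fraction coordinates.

image vertices: (17, 43/13, -262/13), (3, 85/13, -192/13)

T1 translate by (5, -1, 1): (5, 5, 5) → (10, 4, 6); (-2, -2, 5) → (3, -3, 6)
T2 reflect across y = 0: (10, 4, 6) → (10, -4, 6); (3, -3, 6) → (3, 3, 6)
T3 rotate right-handed about the x-axis with cos θ = 12/13, sin θ = -5/13: (10, -4, 6) → (10, -18/13, 92/13); (3, 3, 6) → (3, 66/13, 57/13)
T4 scale by (2, 1/2, -2): (10, -18/13, 92/13) → (20, -9/13, -184/13); (3, 66/13, 57/13) → (6, 33/13, -114/13)
T5 translate by (-3, 4, -6): (20, -9/13, -184/13) → (17, 43/13, -262/13); (6, 33/13, -114/13) → (3, 85/13, -192/13)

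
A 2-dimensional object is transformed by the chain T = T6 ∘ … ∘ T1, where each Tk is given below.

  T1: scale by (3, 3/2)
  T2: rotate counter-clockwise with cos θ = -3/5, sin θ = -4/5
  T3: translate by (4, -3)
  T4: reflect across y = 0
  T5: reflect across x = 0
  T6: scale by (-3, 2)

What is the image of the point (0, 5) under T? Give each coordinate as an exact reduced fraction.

T(p) = (30, 15)

T1 scale by (3, 3/2): (0, 5) → (0, 15/2)
T2 rotate counter-clockwise with cos θ = -3/5, sin θ = -4/5: (0, 15/2) → (6, -9/2)
T3 translate by (4, -3): (6, -9/2) → (10, -15/2)
T4 reflect across y = 0: (10, -15/2) → (10, 15/2)
T5 reflect across x = 0: (10, 15/2) → (-10, 15/2)
T6 scale by (-3, 2): (-10, 15/2) → (30, 15)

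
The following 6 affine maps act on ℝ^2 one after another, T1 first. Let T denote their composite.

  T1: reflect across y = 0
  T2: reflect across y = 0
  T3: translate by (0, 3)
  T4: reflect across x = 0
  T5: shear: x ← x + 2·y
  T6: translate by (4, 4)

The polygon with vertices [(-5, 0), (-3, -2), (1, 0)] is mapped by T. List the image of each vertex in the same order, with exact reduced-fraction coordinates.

T1 reflect across y = 0: (-5, 0) → (-5, 0); (-3, -2) → (-3, 2); (1, 0) → (1, 0)
T2 reflect across y = 0: (-5, 0) → (-5, 0); (-3, 2) → (-3, -2); (1, 0) → (1, 0)
T3 translate by (0, 3): (-5, 0) → (-5, 3); (-3, -2) → (-3, 1); (1, 0) → (1, 3)
T4 reflect across x = 0: (-5, 3) → (5, 3); (-3, 1) → (3, 1); (1, 3) → (-1, 3)
T5 shear: x ← x + 2·y: (5, 3) → (11, 3); (3, 1) → (5, 1); (-1, 3) → (5, 3)
T6 translate by (4, 4): (11, 3) → (15, 7); (5, 1) → (9, 5); (5, 3) → (9, 7)

image vertices: (15, 7), (9, 5), (9, 7)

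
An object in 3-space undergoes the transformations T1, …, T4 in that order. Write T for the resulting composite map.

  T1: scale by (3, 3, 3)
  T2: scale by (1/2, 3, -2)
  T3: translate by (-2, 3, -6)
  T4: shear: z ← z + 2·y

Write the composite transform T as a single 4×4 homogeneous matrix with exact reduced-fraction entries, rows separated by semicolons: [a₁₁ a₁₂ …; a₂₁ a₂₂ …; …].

T1 = [3 0 0 0; 0 3 0 0; 0 0 3 0; 0 0 0 1]
T2·T1 = [3/2 0 0 0; 0 9 0 0; 0 0 -6 0; 0 0 0 1]
T3·…·T1 = [3/2 0 0 -2; 0 9 0 3; 0 0 -6 -6; 0 0 0 1]
T4·…·T1 = [3/2 0 0 -2; 0 9 0 3; 0 18 -6 0; 0 0 0 1]

T = [3/2 0 0 -2; 0 9 0 3; 0 18 -6 0; 0 0 0 1]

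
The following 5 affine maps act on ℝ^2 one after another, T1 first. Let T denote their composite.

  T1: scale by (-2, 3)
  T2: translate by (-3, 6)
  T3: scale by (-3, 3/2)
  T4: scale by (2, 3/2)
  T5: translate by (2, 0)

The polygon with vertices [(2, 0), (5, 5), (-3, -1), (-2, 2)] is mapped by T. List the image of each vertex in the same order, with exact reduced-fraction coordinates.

T1 scale by (-2, 3): (2, 0) → (-4, 0); (5, 5) → (-10, 15); (-3, -1) → (6, -3); (-2, 2) → (4, 6)
T2 translate by (-3, 6): (-4, 0) → (-7, 6); (-10, 15) → (-13, 21); (6, -3) → (3, 3); (4, 6) → (1, 12)
T3 scale by (-3, 3/2): (-7, 6) → (21, 9); (-13, 21) → (39, 63/2); (3, 3) → (-9, 9/2); (1, 12) → (-3, 18)
T4 scale by (2, 3/2): (21, 9) → (42, 27/2); (39, 63/2) → (78, 189/4); (-9, 9/2) → (-18, 27/4); (-3, 18) → (-6, 27)
T5 translate by (2, 0): (42, 27/2) → (44, 27/2); (78, 189/4) → (80, 189/4); (-18, 27/4) → (-16, 27/4); (-6, 27) → (-4, 27)

image vertices: (44, 27/2), (80, 189/4), (-16, 27/4), (-4, 27)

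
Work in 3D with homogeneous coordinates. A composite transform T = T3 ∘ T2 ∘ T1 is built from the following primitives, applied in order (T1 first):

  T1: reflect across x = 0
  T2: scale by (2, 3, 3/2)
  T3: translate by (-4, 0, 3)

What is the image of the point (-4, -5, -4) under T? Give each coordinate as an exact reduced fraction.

T1 reflect across x = 0: (-4, -5, -4) → (4, -5, -4)
T2 scale by (2, 3, 3/2): (4, -5, -4) → (8, -15, -6)
T3 translate by (-4, 0, 3): (8, -15, -6) → (4, -15, -3)

T(p) = (4, -15, -3)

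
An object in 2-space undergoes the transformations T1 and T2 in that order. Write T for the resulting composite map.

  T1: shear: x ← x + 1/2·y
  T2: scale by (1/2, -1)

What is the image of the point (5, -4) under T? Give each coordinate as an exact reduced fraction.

T(p) = (3/2, 4)

T1 shear: x ← x + 1/2·y: (5, -4) → (3, -4)
T2 scale by (1/2, -1): (3, -4) → (3/2, 4)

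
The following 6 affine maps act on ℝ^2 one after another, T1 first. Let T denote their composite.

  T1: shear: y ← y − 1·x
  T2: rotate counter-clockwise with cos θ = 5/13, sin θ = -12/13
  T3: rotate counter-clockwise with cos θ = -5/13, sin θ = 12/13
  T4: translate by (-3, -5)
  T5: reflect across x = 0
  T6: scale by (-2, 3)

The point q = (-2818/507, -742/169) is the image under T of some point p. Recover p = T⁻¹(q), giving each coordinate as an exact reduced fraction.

p = (8/3, 5)

T1 = [1 0 0; -1 1 0; 0 0 1]
T2·T1 = [-7/13 12/13 0; -17/13 5/13 0; 0 0 1]
T3·…·T1 = [239/169 -120/169 0; 1/169 119/169 0; 0 0 1]
T4·…·T1 = [239/169 -120/169 -3; 1/169 119/169 -5; 0 0 1]
T5·…·T1 = [-239/169 120/169 3; 1/169 119/169 -5; 0 0 1]
T6·…·T1 = [478/169 -240/169 -6; 3/169 357/169 -15; 0 0 1]
det M = 6; M⁻¹ = [119/338 40/169 957/169; -1/338 239/507 1192/169; 0 0 1]
M⁻¹ · (-2818/507, -742/169)ᵀ = (8/3, 5)ᵀ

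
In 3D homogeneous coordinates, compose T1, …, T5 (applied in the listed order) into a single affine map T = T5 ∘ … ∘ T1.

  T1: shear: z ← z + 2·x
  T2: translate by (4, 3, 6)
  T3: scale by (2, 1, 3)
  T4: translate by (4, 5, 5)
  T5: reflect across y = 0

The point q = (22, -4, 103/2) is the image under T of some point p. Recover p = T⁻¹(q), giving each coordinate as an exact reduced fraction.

p = (5, -4, -1/2)

T1 = [1 0 0 0; 0 1 0 0; 2 0 1 0; 0 0 0 1]
T2·T1 = [1 0 0 4; 0 1 0 3; 2 0 1 6; 0 0 0 1]
T3·…·T1 = [2 0 0 8; 0 1 0 3; 6 0 3 18; 0 0 0 1]
T4·…·T1 = [2 0 0 12; 0 1 0 8; 6 0 3 23; 0 0 0 1]
T5·…·T1 = [2 0 0 12; 0 -1 0 -8; 6 0 3 23; 0 0 0 1]
det M = -6; M⁻¹ = [1/2 0 0 -6; 0 -1 0 -8; -1 0 1/3 13/3; 0 0 0 1]
M⁻¹ · (22, -4, 103/2)ᵀ = (5, -4, -1/2)ᵀ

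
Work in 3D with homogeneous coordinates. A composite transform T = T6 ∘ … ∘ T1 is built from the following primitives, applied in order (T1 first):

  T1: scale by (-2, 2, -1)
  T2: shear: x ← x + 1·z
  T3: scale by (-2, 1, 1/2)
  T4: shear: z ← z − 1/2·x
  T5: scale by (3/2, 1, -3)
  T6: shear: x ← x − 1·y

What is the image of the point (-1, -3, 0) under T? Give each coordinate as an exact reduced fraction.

T1 scale by (-2, 2, -1): (-1, -3, 0) → (2, -6, 0)
T2 shear: x ← x + 1·z: (2, -6, 0) → (2, -6, 0)
T3 scale by (-2, 1, 1/2): (2, -6, 0) → (-4, -6, 0)
T4 shear: z ← z − 1/2·x: (-4, -6, 0) → (-4, -6, 2)
T5 scale by (3/2, 1, -3): (-4, -6, 2) → (-6, -6, -6)
T6 shear: x ← x − 1·y: (-6, -6, -6) → (0, -6, -6)

T(p) = (0, -6, -6)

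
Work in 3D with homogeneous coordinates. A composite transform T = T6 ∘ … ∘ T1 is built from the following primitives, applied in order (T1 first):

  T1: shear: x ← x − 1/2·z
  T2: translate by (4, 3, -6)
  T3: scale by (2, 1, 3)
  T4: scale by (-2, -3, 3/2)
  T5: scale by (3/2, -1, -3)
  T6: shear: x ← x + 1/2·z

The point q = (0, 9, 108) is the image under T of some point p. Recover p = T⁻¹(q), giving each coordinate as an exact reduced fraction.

T1 = [1 0 -1/2 0; 0 1 0 0; 0 0 1 0; 0 0 0 1]
T2·T1 = [1 0 -1/2 4; 0 1 0 3; 0 0 1 -6; 0 0 0 1]
T3·…·T1 = [2 0 -1 8; 0 1 0 3; 0 0 3 -18; 0 0 0 1]
T4·…·T1 = [-4 0 2 -16; 0 -3 0 -9; 0 0 9/2 -27; 0 0 0 1]
T5·…·T1 = [-6 0 3 -24; 0 3 0 9; 0 0 -27/2 81; 0 0 0 1]
T6·…·T1 = [-6 0 -15/4 33/2; 0 3 0 9; 0 0 -27/2 81; 0 0 0 1]
det M = 243; M⁻¹ = [-1/6 0 5/108 -1; 0 1/3 0 -3; 0 0 -2/27 6; 0 0 0 1]
M⁻¹ · (0, 9, 108)ᵀ = (4, 0, -2)ᵀ

p = (4, 0, -2)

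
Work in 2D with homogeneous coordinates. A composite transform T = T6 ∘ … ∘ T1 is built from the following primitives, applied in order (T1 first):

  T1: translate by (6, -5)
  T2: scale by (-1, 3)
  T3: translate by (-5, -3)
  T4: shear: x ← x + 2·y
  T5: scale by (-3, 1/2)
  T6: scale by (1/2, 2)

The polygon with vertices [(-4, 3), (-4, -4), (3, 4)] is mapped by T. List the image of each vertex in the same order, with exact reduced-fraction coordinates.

T1 translate by (6, -5): (-4, 3) → (2, -2); (-4, -4) → (2, -9); (3, 4) → (9, -1)
T2 scale by (-1, 3): (2, -2) → (-2, -6); (2, -9) → (-2, -27); (9, -1) → (-9, -3)
T3 translate by (-5, -3): (-2, -6) → (-7, -9); (-2, -27) → (-7, -30); (-9, -3) → (-14, -6)
T4 shear: x ← x + 2·y: (-7, -9) → (-25, -9); (-7, -30) → (-67, -30); (-14, -6) → (-26, -6)
T5 scale by (-3, 1/2): (-25, -9) → (75, -9/2); (-67, -30) → (201, -15); (-26, -6) → (78, -3)
T6 scale by (1/2, 2): (75, -9/2) → (75/2, -9); (201, -15) → (201/2, -30); (78, -3) → (39, -6)

image vertices: (75/2, -9), (201/2, -30), (39, -6)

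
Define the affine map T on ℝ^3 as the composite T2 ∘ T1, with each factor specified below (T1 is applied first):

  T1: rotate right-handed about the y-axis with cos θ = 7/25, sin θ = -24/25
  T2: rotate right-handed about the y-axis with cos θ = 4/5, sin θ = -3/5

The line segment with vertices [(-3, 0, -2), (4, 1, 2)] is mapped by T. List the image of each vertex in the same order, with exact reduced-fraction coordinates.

image vertices: (366/125, 0, -263/125), (-82/25, 1, 76/25)

T1 rotate right-handed about the y-axis with cos θ = 7/25, sin θ = -24/25: (-3, 0, -2) → (27/25, 0, -86/25); (4, 1, 2) → (-4/5, 1, 22/5)
T2 rotate right-handed about the y-axis with cos θ = 4/5, sin θ = -3/5: (27/25, 0, -86/25) → (366/125, 0, -263/125); (-4/5, 1, 22/5) → (-82/25, 1, 76/25)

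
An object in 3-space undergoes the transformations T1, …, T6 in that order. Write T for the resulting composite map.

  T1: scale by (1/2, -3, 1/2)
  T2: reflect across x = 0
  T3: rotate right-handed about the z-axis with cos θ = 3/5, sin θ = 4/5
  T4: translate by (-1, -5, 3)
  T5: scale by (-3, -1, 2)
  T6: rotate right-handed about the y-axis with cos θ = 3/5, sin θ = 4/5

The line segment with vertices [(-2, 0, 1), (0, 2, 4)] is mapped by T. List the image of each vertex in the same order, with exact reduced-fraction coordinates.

image vertices: (158/25, 21/5, 81/25), (29/25, 43/5, 378/25)

T1 scale by (1/2, -3, 1/2): (-2, 0, 1) → (-1, 0, 1/2); (0, 2, 4) → (0, -6, 2)
T2 reflect across x = 0: (-1, 0, 1/2) → (1, 0, 1/2); (0, -6, 2) → (0, -6, 2)
T3 rotate right-handed about the z-axis with cos θ = 3/5, sin θ = 4/5: (1, 0, 1/2) → (3/5, 4/5, 1/2); (0, -6, 2) → (24/5, -18/5, 2)
T4 translate by (-1, -5, 3): (3/5, 4/5, 1/2) → (-2/5, -21/5, 7/2); (24/5, -18/5, 2) → (19/5, -43/5, 5)
T5 scale by (-3, -1, 2): (-2/5, -21/5, 7/2) → (6/5, 21/5, 7); (19/5, -43/5, 5) → (-57/5, 43/5, 10)
T6 rotate right-handed about the y-axis with cos θ = 3/5, sin θ = 4/5: (6/5, 21/5, 7) → (158/25, 21/5, 81/25); (-57/5, 43/5, 10) → (29/25, 43/5, 378/25)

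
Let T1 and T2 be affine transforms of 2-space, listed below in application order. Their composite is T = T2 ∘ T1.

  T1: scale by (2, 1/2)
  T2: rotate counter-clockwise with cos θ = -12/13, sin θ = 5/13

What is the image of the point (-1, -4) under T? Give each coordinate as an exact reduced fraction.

T1 scale by (2, 1/2): (-1, -4) → (-2, -2)
T2 rotate counter-clockwise with cos θ = -12/13, sin θ = 5/13: (-2, -2) → (34/13, 14/13)

T(p) = (34/13, 14/13)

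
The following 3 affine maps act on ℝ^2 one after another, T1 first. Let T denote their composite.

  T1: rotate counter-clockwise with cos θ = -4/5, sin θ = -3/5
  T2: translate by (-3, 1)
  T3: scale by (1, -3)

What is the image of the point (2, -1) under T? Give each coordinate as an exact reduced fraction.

T(p) = (-26/5, -9/5)

T1 rotate counter-clockwise with cos θ = -4/5, sin θ = -3/5: (2, -1) → (-11/5, -2/5)
T2 translate by (-3, 1): (-11/5, -2/5) → (-26/5, 3/5)
T3 scale by (1, -3): (-26/5, 3/5) → (-26/5, -9/5)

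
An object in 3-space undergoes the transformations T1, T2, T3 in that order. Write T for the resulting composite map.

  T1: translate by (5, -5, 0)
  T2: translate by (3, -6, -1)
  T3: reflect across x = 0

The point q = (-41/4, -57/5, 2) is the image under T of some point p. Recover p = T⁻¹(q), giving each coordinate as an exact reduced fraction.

p = (9/4, -2/5, 3)

T1 = [1 0 0 5; 0 1 0 -5; 0 0 1 0; 0 0 0 1]
T2·T1 = [1 0 0 8; 0 1 0 -11; 0 0 1 -1; 0 0 0 1]
T3·…·T1 = [-1 0 0 -8; 0 1 0 -11; 0 0 1 -1; 0 0 0 1]
det M = -1; M⁻¹ = [-1 0 0 -8; 0 1 0 11; 0 0 1 1; 0 0 0 1]
M⁻¹ · (-41/4, -57/5, 2)ᵀ = (9/4, -2/5, 3)ᵀ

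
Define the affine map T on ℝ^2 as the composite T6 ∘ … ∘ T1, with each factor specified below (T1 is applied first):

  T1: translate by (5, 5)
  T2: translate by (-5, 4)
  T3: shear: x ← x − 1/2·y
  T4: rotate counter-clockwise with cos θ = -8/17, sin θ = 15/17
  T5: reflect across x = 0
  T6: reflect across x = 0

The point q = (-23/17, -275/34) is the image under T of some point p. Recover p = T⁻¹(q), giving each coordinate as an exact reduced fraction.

p = (-4, -4)

T1 = [1 0 5; 0 1 5; 0 0 1]
T2·T1 = [1 0 0; 0 1 9; 0 0 1]
T3·…·T1 = [1 -1/2 -9/2; 0 1 9; 0 0 1]
T4·…·T1 = [-8/17 -11/17 -99/17; 15/17 -31/34 -279/34; 0 0 1]
T5·…·T1 = [8/17 11/17 99/17; 15/17 -31/34 -279/34; 0 0 1]
T6·…·T1 = [-8/17 -11/17 -99/17; 15/17 -31/34 -279/34; 0 0 1]
det M = 1; M⁻¹ = [-31/34 11/17 0; -15/17 -8/17 -9; 0 0 1]
M⁻¹ · (-23/17, -275/34)ᵀ = (-4, -4)ᵀ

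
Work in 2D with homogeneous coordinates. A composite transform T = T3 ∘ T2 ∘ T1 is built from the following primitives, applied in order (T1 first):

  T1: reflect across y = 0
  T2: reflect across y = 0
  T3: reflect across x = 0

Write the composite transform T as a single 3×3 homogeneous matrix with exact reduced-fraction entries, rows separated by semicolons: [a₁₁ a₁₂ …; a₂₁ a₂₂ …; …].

T = [-1 0 0; 0 1 0; 0 0 1]

T1 = [1 0 0; 0 -1 0; 0 0 1]
T2·T1 = [1 0 0; 0 1 0; 0 0 1]
T3·…·T1 = [-1 0 0; 0 1 0; 0 0 1]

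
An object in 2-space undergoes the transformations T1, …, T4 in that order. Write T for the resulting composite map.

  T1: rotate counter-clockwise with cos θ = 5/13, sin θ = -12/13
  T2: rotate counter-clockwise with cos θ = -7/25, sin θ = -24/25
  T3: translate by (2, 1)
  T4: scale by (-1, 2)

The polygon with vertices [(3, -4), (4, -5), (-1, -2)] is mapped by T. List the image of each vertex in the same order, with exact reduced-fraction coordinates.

image vertices: (463/325, 3018/325), (822/325, 3592/325), (-901/325, 2014/325)

T1 rotate counter-clockwise with cos θ = 5/13, sin θ = -12/13: (3, -4) → (-33/13, -56/13); (4, -5) → (-40/13, -73/13); (-1, -2) → (-29/13, 2/13)
T2 rotate counter-clockwise with cos θ = -7/25, sin θ = -24/25: (-33/13, -56/13) → (-1113/325, 1184/325); (-40/13, -73/13) → (-1472/325, 1471/325); (-29/13, 2/13) → (251/325, 682/325)
T3 translate by (2, 1): (-1113/325, 1184/325) → (-463/325, 1509/325); (-1472/325, 1471/325) → (-822/325, 1796/325); (251/325, 682/325) → (901/325, 1007/325)
T4 scale by (-1, 2): (-463/325, 1509/325) → (463/325, 3018/325); (-822/325, 1796/325) → (822/325, 3592/325); (901/325, 1007/325) → (-901/325, 2014/325)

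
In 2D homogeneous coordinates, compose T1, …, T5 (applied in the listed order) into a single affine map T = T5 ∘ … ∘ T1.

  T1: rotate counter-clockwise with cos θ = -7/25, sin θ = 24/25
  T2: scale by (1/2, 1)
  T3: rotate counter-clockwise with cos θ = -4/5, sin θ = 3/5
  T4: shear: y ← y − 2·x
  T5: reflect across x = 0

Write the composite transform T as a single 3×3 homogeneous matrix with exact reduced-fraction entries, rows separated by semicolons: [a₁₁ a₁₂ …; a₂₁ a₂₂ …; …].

T = [58/125 -69/125 0; 19/250 -146/125 0; 0 0 1]

T1 = [-7/25 -24/25 0; 24/25 -7/25 0; 0 0 1]
T2·T1 = [-7/50 -12/25 0; 24/25 -7/25 0; 0 0 1]
T3·…·T1 = [-58/125 69/125 0; -213/250 -8/125 0; 0 0 1]
T4·…·T1 = [-58/125 69/125 0; 19/250 -146/125 0; 0 0 1]
T5·…·T1 = [58/125 -69/125 0; 19/250 -146/125 0; 0 0 1]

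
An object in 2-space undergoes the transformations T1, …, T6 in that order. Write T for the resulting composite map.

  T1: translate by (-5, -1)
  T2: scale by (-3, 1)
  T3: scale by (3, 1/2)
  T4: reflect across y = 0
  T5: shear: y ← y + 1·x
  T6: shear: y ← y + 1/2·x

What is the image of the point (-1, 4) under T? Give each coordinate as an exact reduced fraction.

T1 translate by (-5, -1): (-1, 4) → (-6, 3)
T2 scale by (-3, 1): (-6, 3) → (18, 3)
T3 scale by (3, 1/2): (18, 3) → (54, 3/2)
T4 reflect across y = 0: (54, 3/2) → (54, -3/2)
T5 shear: y ← y + 1·x: (54, -3/2) → (54, 105/2)
T6 shear: y ← y + 1/2·x: (54, 105/2) → (54, 159/2)

T(p) = (54, 159/2)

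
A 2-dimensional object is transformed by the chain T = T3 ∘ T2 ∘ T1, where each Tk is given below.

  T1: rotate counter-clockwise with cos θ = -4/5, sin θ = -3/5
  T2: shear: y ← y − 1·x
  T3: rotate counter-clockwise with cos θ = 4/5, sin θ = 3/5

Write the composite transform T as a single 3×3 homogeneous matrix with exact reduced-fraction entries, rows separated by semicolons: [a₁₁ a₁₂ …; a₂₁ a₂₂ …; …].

T1 = [-4/5 3/5 0; -3/5 -4/5 0; 0 0 1]
T2·T1 = [-4/5 3/5 0; 1/5 -7/5 0; 0 0 1]
T3·…·T1 = [-19/25 33/25 0; -8/25 -19/25 0; 0 0 1]

T = [-19/25 33/25 0; -8/25 -19/25 0; 0 0 1]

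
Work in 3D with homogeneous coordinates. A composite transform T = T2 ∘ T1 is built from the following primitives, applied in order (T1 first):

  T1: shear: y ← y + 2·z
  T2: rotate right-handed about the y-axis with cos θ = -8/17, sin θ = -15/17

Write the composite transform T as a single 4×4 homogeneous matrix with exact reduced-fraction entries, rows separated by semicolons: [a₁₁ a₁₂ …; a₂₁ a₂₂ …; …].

T1 = [1 0 0 0; 0 1 2 0; 0 0 1 0; 0 0 0 1]
T2·T1 = [-8/17 0 -15/17 0; 0 1 2 0; 15/17 0 -8/17 0; 0 0 0 1]

T = [-8/17 0 -15/17 0; 0 1 2 0; 15/17 0 -8/17 0; 0 0 0 1]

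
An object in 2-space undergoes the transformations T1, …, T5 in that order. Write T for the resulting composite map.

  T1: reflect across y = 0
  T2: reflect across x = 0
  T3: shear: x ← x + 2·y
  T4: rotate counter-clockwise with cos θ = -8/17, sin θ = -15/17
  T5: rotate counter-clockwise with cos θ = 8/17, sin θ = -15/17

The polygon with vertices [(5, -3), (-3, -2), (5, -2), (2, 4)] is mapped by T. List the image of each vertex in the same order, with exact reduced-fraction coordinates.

T1 reflect across y = 0: (5, -3) → (5, 3); (-3, -2) → (-3, 2); (5, -2) → (5, 2); (2, 4) → (2, -4)
T2 reflect across x = 0: (5, 3) → (-5, 3); (-3, 2) → (3, 2); (5, 2) → (-5, 2); (2, -4) → (-2, -4)
T3 shear: x ← x + 2·y: (-5, 3) → (1, 3); (3, 2) → (7, 2); (-5, 2) → (-1, 2); (-2, -4) → (-10, -4)
T4 rotate counter-clockwise with cos θ = -8/17, sin θ = -15/17: (1, 3) → (37/17, -39/17); (7, 2) → (-26/17, -121/17); (-1, 2) → (38/17, -1/17); (-10, -4) → (20/17, 182/17)
T5 rotate counter-clockwise with cos θ = 8/17, sin θ = -15/17: (37/17, -39/17) → (-1, -3); (-26/17, -121/17) → (-7, -2); (38/17, -1/17) → (1, -2); (20/17, 182/17) → (10, 4)

image vertices: (-1, -3), (-7, -2), (1, -2), (10, 4)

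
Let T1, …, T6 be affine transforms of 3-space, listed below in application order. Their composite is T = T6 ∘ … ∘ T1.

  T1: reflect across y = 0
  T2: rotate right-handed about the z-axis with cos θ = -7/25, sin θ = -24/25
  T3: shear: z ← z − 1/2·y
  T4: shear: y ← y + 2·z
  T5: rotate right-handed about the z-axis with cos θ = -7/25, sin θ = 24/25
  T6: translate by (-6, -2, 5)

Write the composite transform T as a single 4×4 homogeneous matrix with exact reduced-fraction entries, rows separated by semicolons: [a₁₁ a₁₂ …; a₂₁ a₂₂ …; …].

T = [49/625 168/625 -48/25 -6; -168/625 -576/625 -14/25 -2; 12/25 -7/50 1 5; 0 0 0 1]

T1 = [1 0 0 0; 0 -1 0 0; 0 0 1 0; 0 0 0 1]
T2·T1 = [-7/25 -24/25 0 0; -24/25 7/25 0 0; 0 0 1 0; 0 0 0 1]
T3·…·T1 = [-7/25 -24/25 0 0; -24/25 7/25 0 0; 12/25 -7/50 1 0; 0 0 0 1]
T4·…·T1 = [-7/25 -24/25 0 0; 0 0 2 0; 12/25 -7/50 1 0; 0 0 0 1]
T5·…·T1 = [49/625 168/625 -48/25 0; -168/625 -576/625 -14/25 0; 12/25 -7/50 1 0; 0 0 0 1]
T6·…·T1 = [49/625 168/625 -48/25 -6; -168/625 -576/625 -14/25 -2; 12/25 -7/50 1 5; 0 0 0 1]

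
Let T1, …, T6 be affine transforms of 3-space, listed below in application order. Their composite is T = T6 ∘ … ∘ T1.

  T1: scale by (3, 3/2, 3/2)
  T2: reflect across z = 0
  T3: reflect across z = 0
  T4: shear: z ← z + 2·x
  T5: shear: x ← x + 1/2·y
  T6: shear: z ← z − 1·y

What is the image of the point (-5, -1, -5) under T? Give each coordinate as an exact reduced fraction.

T1 scale by (3, 3/2, 3/2): (-5, -1, -5) → (-15, -3/2, -15/2)
T2 reflect across z = 0: (-15, -3/2, -15/2) → (-15, -3/2, 15/2)
T3 reflect across z = 0: (-15, -3/2, 15/2) → (-15, -3/2, -15/2)
T4 shear: z ← z + 2·x: (-15, -3/2, -15/2) → (-15, -3/2, -75/2)
T5 shear: x ← x + 1/2·y: (-15, -3/2, -75/2) → (-63/4, -3/2, -75/2)
T6 shear: z ← z − 1·y: (-63/4, -3/2, -75/2) → (-63/4, -3/2, -36)

T(p) = (-63/4, -3/2, -36)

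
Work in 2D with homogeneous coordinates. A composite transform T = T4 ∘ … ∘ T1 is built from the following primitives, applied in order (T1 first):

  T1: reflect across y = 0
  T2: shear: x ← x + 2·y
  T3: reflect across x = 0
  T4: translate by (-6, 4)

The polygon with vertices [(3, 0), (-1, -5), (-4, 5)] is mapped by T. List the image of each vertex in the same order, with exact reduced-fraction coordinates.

image vertices: (-9, 4), (-15, 9), (8, -1)

T1 reflect across y = 0: (3, 0) → (3, 0); (-1, -5) → (-1, 5); (-4, 5) → (-4, -5)
T2 shear: x ← x + 2·y: (3, 0) → (3, 0); (-1, 5) → (9, 5); (-4, -5) → (-14, -5)
T3 reflect across x = 0: (3, 0) → (-3, 0); (9, 5) → (-9, 5); (-14, -5) → (14, -5)
T4 translate by (-6, 4): (-3, 0) → (-9, 4); (-9, 5) → (-15, 9); (14, -5) → (8, -1)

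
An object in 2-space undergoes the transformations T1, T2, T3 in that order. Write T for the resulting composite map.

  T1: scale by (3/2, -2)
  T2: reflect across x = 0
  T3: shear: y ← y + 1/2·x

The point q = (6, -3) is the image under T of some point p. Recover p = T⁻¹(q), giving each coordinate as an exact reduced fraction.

p = (-4, 3)

T1 = [3/2 0 0; 0 -2 0; 0 0 1]
T2·T1 = [-3/2 0 0; 0 -2 0; 0 0 1]
T3·…·T1 = [-3/2 0 0; -3/4 -2 0; 0 0 1]
det M = 3; M⁻¹ = [-2/3 0 0; 1/4 -1/2 0; 0 0 1]
M⁻¹ · (6, -3)ᵀ = (-4, 3)ᵀ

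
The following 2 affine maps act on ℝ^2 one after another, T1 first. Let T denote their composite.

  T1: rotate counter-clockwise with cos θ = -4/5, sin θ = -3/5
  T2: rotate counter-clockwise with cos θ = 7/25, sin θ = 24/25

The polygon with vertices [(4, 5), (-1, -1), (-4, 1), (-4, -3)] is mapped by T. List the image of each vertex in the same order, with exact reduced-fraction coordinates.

T1 rotate counter-clockwise with cos θ = -4/5, sin θ = -3/5: (4, 5) → (-1/5, -32/5); (-1, -1) → (1/5, 7/5); (-4, 1) → (19/5, 8/5); (-4, -3) → (7/5, 24/5)
T2 rotate counter-clockwise with cos θ = 7/25, sin θ = 24/25: (-1/5, -32/5) → (761/125, -248/125); (1/5, 7/5) → (-161/125, 73/125); (19/5, 8/5) → (-59/125, 512/125); (7/5, 24/5) → (-527/125, 336/125)

image vertices: (761/125, -248/125), (-161/125, 73/125), (-59/125, 512/125), (-527/125, 336/125)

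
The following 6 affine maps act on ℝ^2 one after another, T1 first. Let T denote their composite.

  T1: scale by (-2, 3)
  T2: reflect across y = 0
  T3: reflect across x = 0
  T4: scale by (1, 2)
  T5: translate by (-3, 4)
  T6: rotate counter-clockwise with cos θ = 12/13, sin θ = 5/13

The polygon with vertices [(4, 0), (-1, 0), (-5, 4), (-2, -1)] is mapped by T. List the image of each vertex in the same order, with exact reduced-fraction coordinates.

image vertices: (40/13, 73/13), (-80/13, 23/13), (-56/13, -305/13), (-134/13, 85/13)

T1 scale by (-2, 3): (4, 0) → (-8, 0); (-1, 0) → (2, 0); (-5, 4) → (10, 12); (-2, -1) → (4, -3)
T2 reflect across y = 0: (-8, 0) → (-8, 0); (2, 0) → (2, 0); (10, 12) → (10, -12); (4, -3) → (4, 3)
T3 reflect across x = 0: (-8, 0) → (8, 0); (2, 0) → (-2, 0); (10, -12) → (-10, -12); (4, 3) → (-4, 3)
T4 scale by (1, 2): (8, 0) → (8, 0); (-2, 0) → (-2, 0); (-10, -12) → (-10, -24); (-4, 3) → (-4, 6)
T5 translate by (-3, 4): (8, 0) → (5, 4); (-2, 0) → (-5, 4); (-10, -24) → (-13, -20); (-4, 6) → (-7, 10)
T6 rotate counter-clockwise with cos θ = 12/13, sin θ = 5/13: (5, 4) → (40/13, 73/13); (-5, 4) → (-80/13, 23/13); (-13, -20) → (-56/13, -305/13); (-7, 10) → (-134/13, 85/13)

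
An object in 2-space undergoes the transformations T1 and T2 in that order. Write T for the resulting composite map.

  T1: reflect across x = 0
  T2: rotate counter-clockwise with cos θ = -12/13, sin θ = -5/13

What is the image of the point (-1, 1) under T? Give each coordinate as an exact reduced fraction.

T(p) = (-7/13, -17/13)

T1 reflect across x = 0: (-1, 1) → (1, 1)
T2 rotate counter-clockwise with cos θ = -12/13, sin θ = -5/13: (1, 1) → (-7/13, -17/13)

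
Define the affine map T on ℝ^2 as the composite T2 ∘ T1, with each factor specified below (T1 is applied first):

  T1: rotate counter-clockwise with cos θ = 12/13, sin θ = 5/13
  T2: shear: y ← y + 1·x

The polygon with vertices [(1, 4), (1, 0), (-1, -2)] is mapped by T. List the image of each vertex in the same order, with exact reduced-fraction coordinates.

image vertices: (-8/13, 45/13), (12/13, 17/13), (-2/13, -31/13)

T1 rotate counter-clockwise with cos θ = 12/13, sin θ = 5/13: (1, 4) → (-8/13, 53/13); (1, 0) → (12/13, 5/13); (-1, -2) → (-2/13, -29/13)
T2 shear: y ← y + 1·x: (-8/13, 53/13) → (-8/13, 45/13); (12/13, 5/13) → (12/13, 17/13); (-2/13, -29/13) → (-2/13, -31/13)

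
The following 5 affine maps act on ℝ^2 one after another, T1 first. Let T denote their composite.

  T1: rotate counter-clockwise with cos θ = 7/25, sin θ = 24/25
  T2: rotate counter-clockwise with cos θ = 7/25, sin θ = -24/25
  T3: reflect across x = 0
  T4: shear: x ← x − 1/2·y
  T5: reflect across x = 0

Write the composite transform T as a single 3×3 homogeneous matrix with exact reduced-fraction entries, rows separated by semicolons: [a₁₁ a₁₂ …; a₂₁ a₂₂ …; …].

T1 = [7/25 -24/25 0; 24/25 7/25 0; 0 0 1]
T2·T1 = [1 0 0; 0 1 0; 0 0 1]
T3·…·T1 = [-1 0 0; 0 1 0; 0 0 1]
T4·…·T1 = [-1 -1/2 0; 0 1 0; 0 0 1]
T5·…·T1 = [1 1/2 0; 0 1 0; 0 0 1]

T = [1 1/2 0; 0 1 0; 0 0 1]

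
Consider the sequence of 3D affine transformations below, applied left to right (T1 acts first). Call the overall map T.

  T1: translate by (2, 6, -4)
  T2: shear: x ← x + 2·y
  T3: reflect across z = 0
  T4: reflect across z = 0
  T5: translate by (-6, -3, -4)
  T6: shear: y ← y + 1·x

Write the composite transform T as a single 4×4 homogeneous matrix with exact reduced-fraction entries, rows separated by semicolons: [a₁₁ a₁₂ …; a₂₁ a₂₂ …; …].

T1 = [1 0 0 2; 0 1 0 6; 0 0 1 -4; 0 0 0 1]
T2·T1 = [1 2 0 14; 0 1 0 6; 0 0 1 -4; 0 0 0 1]
T3·…·T1 = [1 2 0 14; 0 1 0 6; 0 0 -1 4; 0 0 0 1]
T4·…·T1 = [1 2 0 14; 0 1 0 6; 0 0 1 -4; 0 0 0 1]
T5·…·T1 = [1 2 0 8; 0 1 0 3; 0 0 1 -8; 0 0 0 1]
T6·…·T1 = [1 2 0 8; 1 3 0 11; 0 0 1 -8; 0 0 0 1]

T = [1 2 0 8; 1 3 0 11; 0 0 1 -8; 0 0 0 1]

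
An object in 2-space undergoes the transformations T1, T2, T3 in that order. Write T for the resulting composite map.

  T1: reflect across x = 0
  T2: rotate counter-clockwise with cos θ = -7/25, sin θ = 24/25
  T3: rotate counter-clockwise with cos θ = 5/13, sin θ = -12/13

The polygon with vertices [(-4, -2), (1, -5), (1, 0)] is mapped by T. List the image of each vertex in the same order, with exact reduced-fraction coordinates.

image vertices: (284/65, 62/65), (59/25, -113/25), (-253/325, -204/325)

T1 reflect across x = 0: (-4, -2) → (4, -2); (1, -5) → (-1, -5); (1, 0) → (-1, 0)
T2 rotate counter-clockwise with cos θ = -7/25, sin θ = 24/25: (4, -2) → (4/5, 22/5); (-1, -5) → (127/25, 11/25); (-1, 0) → (7/25, -24/25)
T3 rotate counter-clockwise with cos θ = 5/13, sin θ = -12/13: (4/5, 22/5) → (284/65, 62/65); (127/25, 11/25) → (59/25, -113/25); (7/25, -24/25) → (-253/325, -204/325)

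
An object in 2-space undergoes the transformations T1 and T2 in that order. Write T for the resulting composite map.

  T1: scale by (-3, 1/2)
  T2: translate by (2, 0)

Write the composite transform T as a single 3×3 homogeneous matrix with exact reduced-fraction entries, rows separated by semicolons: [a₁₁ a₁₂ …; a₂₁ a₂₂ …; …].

T = [-3 0 2; 0 1/2 0; 0 0 1]

T1 = [-3 0 0; 0 1/2 0; 0 0 1]
T2·T1 = [-3 0 2; 0 1/2 0; 0 0 1]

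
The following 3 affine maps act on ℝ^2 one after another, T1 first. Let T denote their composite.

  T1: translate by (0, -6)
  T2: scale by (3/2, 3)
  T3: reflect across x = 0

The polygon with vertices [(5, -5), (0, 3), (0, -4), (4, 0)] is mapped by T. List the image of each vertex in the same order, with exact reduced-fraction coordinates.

image vertices: (-15/2, -33), (0, -9), (0, -30), (-6, -18)

T1 translate by (0, -6): (5, -5) → (5, -11); (0, 3) → (0, -3); (0, -4) → (0, -10); (4, 0) → (4, -6)
T2 scale by (3/2, 3): (5, -11) → (15/2, -33); (0, -3) → (0, -9); (0, -10) → (0, -30); (4, -6) → (6, -18)
T3 reflect across x = 0: (15/2, -33) → (-15/2, -33); (0, -9) → (0, -9); (0, -30) → (0, -30); (6, -18) → (-6, -18)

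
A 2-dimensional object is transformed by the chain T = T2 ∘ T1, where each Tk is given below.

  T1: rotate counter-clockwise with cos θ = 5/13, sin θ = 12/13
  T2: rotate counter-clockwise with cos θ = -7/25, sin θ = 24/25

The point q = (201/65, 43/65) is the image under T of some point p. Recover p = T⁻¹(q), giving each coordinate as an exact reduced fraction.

T1 = [5/13 -12/13 0; 12/13 5/13 0; 0 0 1]
T2·T1 = [-323/325 -36/325 0; 36/325 -323/325 0; 0 0 1]
det M = 1; M⁻¹ = [-323/325 36/325 0; -36/325 -323/325 0; 0 0 1]
M⁻¹ · (201/65, 43/65)ᵀ = (-3, -1)ᵀ

p = (-3, -1)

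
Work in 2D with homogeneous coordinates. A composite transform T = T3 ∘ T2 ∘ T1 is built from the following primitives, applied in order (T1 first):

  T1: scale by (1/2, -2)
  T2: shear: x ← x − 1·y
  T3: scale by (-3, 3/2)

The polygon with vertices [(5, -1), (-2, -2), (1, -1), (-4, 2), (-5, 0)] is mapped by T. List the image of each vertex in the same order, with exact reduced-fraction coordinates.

T1 scale by (1/2, -2): (5, -1) → (5/2, 2); (-2, -2) → (-1, 4); (1, -1) → (1/2, 2); (-4, 2) → (-2, -4); (-5, 0) → (-5/2, 0)
T2 shear: x ← x − 1·y: (5/2, 2) → (1/2, 2); (-1, 4) → (-5, 4); (1/2, 2) → (-3/2, 2); (-2, -4) → (2, -4); (-5/2, 0) → (-5/2, 0)
T3 scale by (-3, 3/2): (1/2, 2) → (-3/2, 3); (-5, 4) → (15, 6); (-3/2, 2) → (9/2, 3); (2, -4) → (-6, -6); (-5/2, 0) → (15/2, 0)

image vertices: (-3/2, 3), (15, 6), (9/2, 3), (-6, -6), (15/2, 0)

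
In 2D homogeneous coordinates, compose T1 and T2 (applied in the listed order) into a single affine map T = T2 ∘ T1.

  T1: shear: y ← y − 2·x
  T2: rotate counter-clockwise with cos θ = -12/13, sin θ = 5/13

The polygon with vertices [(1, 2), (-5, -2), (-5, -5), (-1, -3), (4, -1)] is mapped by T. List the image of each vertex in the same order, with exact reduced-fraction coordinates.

image vertices: (-12/13, 5/13), (20/13, -121/13), (35/13, -85/13), (17/13, 7/13), (-3/13, 128/13)

T1 shear: y ← y − 2·x: (1, 2) → (1, 0); (-5, -2) → (-5, 8); (-5, -5) → (-5, 5); (-1, -3) → (-1, -1); (4, -1) → (4, -9)
T2 rotate counter-clockwise with cos θ = -12/13, sin θ = 5/13: (1, 0) → (-12/13, 5/13); (-5, 8) → (20/13, -121/13); (-5, 5) → (35/13, -85/13); (-1, -1) → (17/13, 7/13); (4, -9) → (-3/13, 128/13)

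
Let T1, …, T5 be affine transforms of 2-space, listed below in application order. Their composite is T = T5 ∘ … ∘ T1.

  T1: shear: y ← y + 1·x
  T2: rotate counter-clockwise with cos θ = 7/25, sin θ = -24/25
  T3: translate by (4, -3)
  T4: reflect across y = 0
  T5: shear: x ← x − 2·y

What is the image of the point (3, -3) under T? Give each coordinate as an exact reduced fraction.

T(p) = (-173/25, 147/25)

T1 shear: y ← y + 1·x: (3, -3) → (3, 0)
T2 rotate counter-clockwise with cos θ = 7/25, sin θ = -24/25: (3, 0) → (21/25, -72/25)
T3 translate by (4, -3): (21/25, -72/25) → (121/25, -147/25)
T4 reflect across y = 0: (121/25, -147/25) → (121/25, 147/25)
T5 shear: x ← x − 2·y: (121/25, 147/25) → (-173/25, 147/25)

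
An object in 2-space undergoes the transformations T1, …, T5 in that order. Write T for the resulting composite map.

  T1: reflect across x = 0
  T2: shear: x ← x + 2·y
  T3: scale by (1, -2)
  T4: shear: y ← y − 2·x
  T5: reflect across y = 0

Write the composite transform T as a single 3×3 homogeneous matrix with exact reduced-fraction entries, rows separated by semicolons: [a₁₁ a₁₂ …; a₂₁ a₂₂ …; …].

T = [-1 2 0; -2 6 0; 0 0 1]

T1 = [-1 0 0; 0 1 0; 0 0 1]
T2·T1 = [-1 2 0; 0 1 0; 0 0 1]
T3·…·T1 = [-1 2 0; 0 -2 0; 0 0 1]
T4·…·T1 = [-1 2 0; 2 -6 0; 0 0 1]
T5·…·T1 = [-1 2 0; -2 6 0; 0 0 1]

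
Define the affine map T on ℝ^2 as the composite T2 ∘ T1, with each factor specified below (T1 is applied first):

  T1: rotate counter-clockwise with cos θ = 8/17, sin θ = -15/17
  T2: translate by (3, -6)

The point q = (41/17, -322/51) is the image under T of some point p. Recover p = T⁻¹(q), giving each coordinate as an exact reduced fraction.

T1 = [8/17 15/17 0; -15/17 8/17 0; 0 0 1]
T2·T1 = [8/17 15/17 3; -15/17 8/17 -6; 0 0 1]
det M = 1; M⁻¹ = [8/17 -15/17 -114/17; 15/17 8/17 3/17; 0 0 1]
M⁻¹ · (41/17, -322/51)ᵀ = (0, -2/3)ᵀ

p = (0, -2/3)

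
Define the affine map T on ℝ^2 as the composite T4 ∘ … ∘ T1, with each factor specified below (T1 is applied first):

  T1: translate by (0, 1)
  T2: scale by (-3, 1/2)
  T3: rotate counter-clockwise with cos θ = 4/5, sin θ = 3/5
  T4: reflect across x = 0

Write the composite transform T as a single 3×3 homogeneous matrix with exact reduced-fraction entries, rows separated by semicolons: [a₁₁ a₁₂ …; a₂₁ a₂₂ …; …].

T = [12/5 3/10 3/10; -9/5 2/5 2/5; 0 0 1]

T1 = [1 0 0; 0 1 1; 0 0 1]
T2·T1 = [-3 0 0; 0 1/2 1/2; 0 0 1]
T3·…·T1 = [-12/5 -3/10 -3/10; -9/5 2/5 2/5; 0 0 1]
T4·…·T1 = [12/5 3/10 3/10; -9/5 2/5 2/5; 0 0 1]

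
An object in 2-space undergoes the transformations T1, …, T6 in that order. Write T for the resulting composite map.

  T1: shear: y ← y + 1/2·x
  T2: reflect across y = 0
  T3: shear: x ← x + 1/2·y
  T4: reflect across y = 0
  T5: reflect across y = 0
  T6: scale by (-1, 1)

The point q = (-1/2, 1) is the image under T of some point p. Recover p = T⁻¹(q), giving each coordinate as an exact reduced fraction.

T1 = [1 0 0; 1/2 1 0; 0 0 1]
T2·T1 = [1 0 0; -1/2 -1 0; 0 0 1]
T3·…·T1 = [3/4 -1/2 0; -1/2 -1 0; 0 0 1]
T4·…·T1 = [3/4 -1/2 0; 1/2 1 0; 0 0 1]
T5·…·T1 = [3/4 -1/2 0; -1/2 -1 0; 0 0 1]
T6·…·T1 = [-3/4 1/2 0; -1/2 -1 0; 0 0 1]
det M = 1; M⁻¹ = [-1 -1/2 0; 1/2 -3/4 0; 0 0 1]
M⁻¹ · (-1/2, 1)ᵀ = (0, -1)ᵀ

p = (0, -1)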